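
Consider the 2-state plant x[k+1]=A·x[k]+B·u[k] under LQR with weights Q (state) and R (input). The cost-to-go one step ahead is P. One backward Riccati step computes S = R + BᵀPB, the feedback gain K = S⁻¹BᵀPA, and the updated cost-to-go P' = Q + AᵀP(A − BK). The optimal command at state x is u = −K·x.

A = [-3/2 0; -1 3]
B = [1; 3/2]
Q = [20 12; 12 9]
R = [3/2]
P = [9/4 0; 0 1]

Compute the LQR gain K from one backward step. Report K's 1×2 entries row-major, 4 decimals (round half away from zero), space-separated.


BᵀP = [2.2500 1.5000]
S = R + BᵀPB = [3/2] + [4.5000] = [6.0000]
BᵀPA = [-4.8750 4.5000]
K = S⁻¹·BᵀPA = [-0.8125 0.7500]
A−BK = [-0.6875 -0.7500; 0.2188 1.8750]
AᵀP(A−BK) = [2.1016 0.6563; 0.6563 5.6250]
P' = Q + AᵀP(A−BK) = [22.1016 12.6563; 12.6563 14.6250]
tr(P') = 36.7266

-0.8125 0.7500


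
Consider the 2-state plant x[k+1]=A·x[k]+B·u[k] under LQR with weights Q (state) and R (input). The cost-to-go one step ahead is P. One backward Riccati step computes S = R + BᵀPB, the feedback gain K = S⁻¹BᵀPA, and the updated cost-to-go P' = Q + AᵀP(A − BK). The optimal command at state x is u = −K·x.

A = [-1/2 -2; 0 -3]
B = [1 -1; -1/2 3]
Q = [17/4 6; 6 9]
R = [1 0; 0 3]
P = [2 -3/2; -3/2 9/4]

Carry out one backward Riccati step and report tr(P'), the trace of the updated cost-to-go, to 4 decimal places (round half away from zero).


BᵀP = [2.7500 -2.6250; -6.5000 8.2500]
S = R + BᵀPB = [1 0; 0 3] + [4.0625 -10.6250; -10.6250 31.2500] = [5.0625 -10.6250; -10.6250 34.2500]
BᵀPA = [-1.3750 2.3750; 3.2500 -11.7500]
K = S⁻¹·BᵀPA = [-0.2076 -0.7190; 0.0305 -0.5661]
A−BK = [-0.2619 -1.8471; -0.1952 -1.6612]
AᵀP(A−BK) = [0.1154 0.6012; 0.6012 5.3058]
P' = Q + AᵀP(A−BK) = [4.3654 6.6012; 6.6012 14.3058]
tr(P') = 18.6712

18.6712


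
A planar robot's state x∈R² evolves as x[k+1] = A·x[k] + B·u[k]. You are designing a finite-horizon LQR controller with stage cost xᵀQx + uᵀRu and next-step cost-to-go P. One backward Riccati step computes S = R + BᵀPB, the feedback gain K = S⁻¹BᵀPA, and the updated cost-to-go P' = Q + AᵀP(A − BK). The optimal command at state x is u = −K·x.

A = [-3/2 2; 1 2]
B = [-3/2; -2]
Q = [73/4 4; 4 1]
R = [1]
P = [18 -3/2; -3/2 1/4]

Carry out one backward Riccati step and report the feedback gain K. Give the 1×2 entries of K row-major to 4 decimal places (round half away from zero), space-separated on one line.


BᵀP = [-24.0000 1.7500]
S = R + BᵀPB = [1] + [32.5000] = [33.5000]
BᵀPA = [37.7500 -44.5000]
K = S⁻¹·BᵀPA = [1.1269 -1.3284]
A−BK = [0.1903 0.0075; 3.2537 -0.6567]
AᵀP(A−BK) = [2.7108 -1.8545; -1.8545 1.8881]
P' = Q + AᵀP(A−BK) = [20.9608 2.1455; 2.1455 2.8881]
tr(P') = 23.8489

1.1269 -1.3284


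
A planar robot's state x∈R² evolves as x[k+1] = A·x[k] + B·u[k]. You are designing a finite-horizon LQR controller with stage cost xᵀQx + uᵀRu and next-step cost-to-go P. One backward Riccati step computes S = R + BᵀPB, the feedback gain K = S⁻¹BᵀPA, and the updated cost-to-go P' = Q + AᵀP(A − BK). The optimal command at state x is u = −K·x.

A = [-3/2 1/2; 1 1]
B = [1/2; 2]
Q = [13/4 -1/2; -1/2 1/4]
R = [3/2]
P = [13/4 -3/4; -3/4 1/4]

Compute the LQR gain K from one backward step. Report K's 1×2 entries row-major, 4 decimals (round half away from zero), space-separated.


-0.0345 0.1034

BᵀP = [0.1250 0.1250]
S = R + BᵀPB = [3/2] + [0.3125] = [1.8125]
BᵀPA = [-0.0625 0.1875]
K = S⁻¹·BᵀPA = [-0.0345 0.1034]
A−BK = [-1.4828 0.4483; 1.0690 0.7931]
AᵀP(A−BK) = [9.8103 -1.4310; -1.4310 0.2931]
P' = Q + AᵀP(A−BK) = [13.0603 -1.9310; -1.9310 0.5431]
tr(P') = 13.6034


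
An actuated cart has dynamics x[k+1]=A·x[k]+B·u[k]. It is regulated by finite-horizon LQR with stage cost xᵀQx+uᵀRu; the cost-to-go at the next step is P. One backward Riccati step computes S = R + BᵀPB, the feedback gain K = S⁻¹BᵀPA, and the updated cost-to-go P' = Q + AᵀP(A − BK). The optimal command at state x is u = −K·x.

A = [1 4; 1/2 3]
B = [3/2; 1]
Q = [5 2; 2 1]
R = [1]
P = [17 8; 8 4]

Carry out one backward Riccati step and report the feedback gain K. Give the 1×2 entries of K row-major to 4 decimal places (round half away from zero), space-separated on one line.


BᵀP = [33.5000 16.0000]
S = R + BᵀPB = [1] + [66.2500] = [67.2500]
BᵀPA = [41.5000 182.0000]
K = S⁻¹·BᵀPA = [0.6171 2.7063]
A−BK = [0.0743 -0.0595; -0.1171 0.2937]
AᵀP(A−BK) = [0.3903 1.6877; 1.6877 7.4498]
P' = Q + AᵀP(A−BK) = [5.3903 3.6877; 3.6877 8.4498]
tr(P') = 13.8401

0.6171 2.7063


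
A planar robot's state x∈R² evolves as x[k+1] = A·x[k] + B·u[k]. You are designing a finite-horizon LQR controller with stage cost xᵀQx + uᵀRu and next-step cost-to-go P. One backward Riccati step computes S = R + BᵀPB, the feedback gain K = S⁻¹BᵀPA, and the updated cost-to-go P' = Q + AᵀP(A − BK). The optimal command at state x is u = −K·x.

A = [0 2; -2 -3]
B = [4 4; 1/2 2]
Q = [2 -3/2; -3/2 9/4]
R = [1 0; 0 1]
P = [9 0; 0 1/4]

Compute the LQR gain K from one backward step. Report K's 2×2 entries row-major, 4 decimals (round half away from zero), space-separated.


BᵀP = [36.0000 0.1250; 36.0000 0.5000]
S = R + BᵀPB = [1 0; 0 1] + [144.0625 144.2500; 144.2500 145.0000] = [145.0625 144.2500; 144.2500 146.0000]
BᵀPA = [-0.2500 71.6250; -1.0000 70.5000]
K = S⁻¹·BᵀPA = [0.2904 0.7751; -0.2938 -0.2830]
A−BK = [0.0135 0.0313; -1.5577 -2.8216]
AᵀP(A−BK) = [0.7788 1.4108; 1.4108 2.6801]
P' = Q + AᵀP(A−BK) = [2.7788 -0.0892; -0.0892 4.9301]
tr(P') = 7.7090

0.2904 0.7751 -0.2938 -0.2830


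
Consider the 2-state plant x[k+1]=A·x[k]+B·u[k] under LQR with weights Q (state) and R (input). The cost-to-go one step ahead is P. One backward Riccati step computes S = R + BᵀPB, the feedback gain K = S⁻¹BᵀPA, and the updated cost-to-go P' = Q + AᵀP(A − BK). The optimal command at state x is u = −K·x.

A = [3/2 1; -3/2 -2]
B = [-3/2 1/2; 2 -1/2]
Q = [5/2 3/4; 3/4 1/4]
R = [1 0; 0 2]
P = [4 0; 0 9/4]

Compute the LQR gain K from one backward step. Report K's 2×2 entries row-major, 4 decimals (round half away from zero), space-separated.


-0.7850 -0.7757 0.1589 0.0498

BᵀP = [-6.0000 4.5000; 2.0000 -1.1250]
S = R + BᵀPB = [1 0; 0 2] + [18.0000 -5.2500; -5.2500 1.5625] = [19.0000 -5.2500; -5.2500 3.5625]
BᵀPA = [-15.7500 -15.0000; 4.6875 4.2500]
K = S⁻¹·BᵀPA = [-0.7850 -0.7757; 0.1589 0.0498]
A−BK = [0.2430 -0.1885; 0.1495 -0.4237]
AᵀP(A−BK) = [0.9533 0.2991; 0.2991 1.1526]
P' = Q + AᵀP(A−BK) = [3.4533 1.0491; 1.0491 1.4026]
tr(P') = 4.8559


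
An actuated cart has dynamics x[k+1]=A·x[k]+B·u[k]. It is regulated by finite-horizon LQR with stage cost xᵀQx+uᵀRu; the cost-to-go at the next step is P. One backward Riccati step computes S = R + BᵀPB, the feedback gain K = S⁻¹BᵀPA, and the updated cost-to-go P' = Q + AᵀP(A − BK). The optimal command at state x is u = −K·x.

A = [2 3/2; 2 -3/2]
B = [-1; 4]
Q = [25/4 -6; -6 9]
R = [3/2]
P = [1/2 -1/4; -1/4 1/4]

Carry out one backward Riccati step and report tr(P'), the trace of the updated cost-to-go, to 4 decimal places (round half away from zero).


16.9043

BᵀP = [-1.5000 1.2500]
S = R + BᵀPB = [3/2] + [6.5000] = [8.0000]
BᵀPA = [-0.5000 -4.1250]
K = S⁻¹·BᵀPA = [-0.0625 -0.5156]
A−BK = [1.9375 0.9844; 2.2500 0.5625]
AᵀP(A−BK) = [0.9688 0.4922; 0.4922 0.6855]
P' = Q + AᵀP(A−BK) = [7.2188 -5.5078; -5.5078 9.6855]
tr(P') = 16.9043


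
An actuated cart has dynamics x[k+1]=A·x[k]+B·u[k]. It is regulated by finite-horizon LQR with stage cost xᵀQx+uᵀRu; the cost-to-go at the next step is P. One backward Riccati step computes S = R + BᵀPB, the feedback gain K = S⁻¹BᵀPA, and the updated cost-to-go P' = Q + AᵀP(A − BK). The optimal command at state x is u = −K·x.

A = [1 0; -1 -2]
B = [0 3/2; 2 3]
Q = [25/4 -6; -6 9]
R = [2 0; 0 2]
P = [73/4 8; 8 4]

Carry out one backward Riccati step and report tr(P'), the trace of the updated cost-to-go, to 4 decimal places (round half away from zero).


16.9061

BᵀP = [16.0000 8.0000; 51.3750 24.0000]
S = R + BᵀPB = [2 0; 0 2] + [16.0000 48.0000; 48.0000 149.0625] = [18.0000 48.0000; 48.0000 151.0625]
BᵀPA = [8.0000 -16.0000; 27.3750 -48.0000]
K = S⁻¹·BᵀPA = [-0.2541 -0.2722; 0.2620 -0.2313]
A−BK = [0.6070 0.3469; -1.2776 -0.7618]
AᵀP(A−BK) = [1.1117 0.5083; 0.5083 0.5444]
P' = Q + AᵀP(A−BK) = [7.3617 -5.4917; -5.4917 9.5444]
tr(P') = 16.9061


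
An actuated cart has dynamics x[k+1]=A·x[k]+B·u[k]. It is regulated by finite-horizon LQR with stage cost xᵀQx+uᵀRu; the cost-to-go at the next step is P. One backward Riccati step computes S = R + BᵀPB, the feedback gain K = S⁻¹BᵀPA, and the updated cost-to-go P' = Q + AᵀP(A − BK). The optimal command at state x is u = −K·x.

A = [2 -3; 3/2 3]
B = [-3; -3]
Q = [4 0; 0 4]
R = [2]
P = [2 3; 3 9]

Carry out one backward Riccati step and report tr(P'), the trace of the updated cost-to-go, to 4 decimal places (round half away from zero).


BᵀP = [-15.0000 -36.0000]
S = R + BᵀPB = [2] + [153.0000] = [155.0000]
BᵀPA = [-84.0000 -63.0000]
K = S⁻¹·BᵀPA = [-0.5419 -0.4065]
A−BK = [0.3742 -4.2194; -0.1258 1.7806]
AᵀP(A−BK) = [0.7274 -1.1419; -1.1419 19.3935]
P' = Q + AᵀP(A−BK) = [4.7274 -1.1419; -1.1419 23.3935]
tr(P') = 28.1210

28.1210


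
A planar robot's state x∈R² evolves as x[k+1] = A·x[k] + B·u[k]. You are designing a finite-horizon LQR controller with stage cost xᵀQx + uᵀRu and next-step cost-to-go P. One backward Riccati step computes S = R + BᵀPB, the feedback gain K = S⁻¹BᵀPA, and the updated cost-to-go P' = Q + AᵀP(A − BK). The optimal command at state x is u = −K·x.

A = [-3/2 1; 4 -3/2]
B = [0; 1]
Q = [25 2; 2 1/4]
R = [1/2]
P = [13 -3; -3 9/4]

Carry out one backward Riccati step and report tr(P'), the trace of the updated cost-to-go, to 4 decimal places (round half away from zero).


72.5114

BᵀP = [-3.0000 2.2500]
S = R + BᵀPB = [1/2] + [2.2500] = [2.7500]
BᵀPA = [13.5000 -6.3750]
K = S⁻¹·BᵀPA = [4.9091 -2.3182]
A−BK = [-1.5000 1.0000; -0.9091 0.8182]
AᵀP(A−BK) = [34.9773 -20.4545; -20.4545 12.2841]
P' = Q + AᵀP(A−BK) = [59.9773 -18.4545; -18.4545 12.5341]
tr(P') = 72.5114


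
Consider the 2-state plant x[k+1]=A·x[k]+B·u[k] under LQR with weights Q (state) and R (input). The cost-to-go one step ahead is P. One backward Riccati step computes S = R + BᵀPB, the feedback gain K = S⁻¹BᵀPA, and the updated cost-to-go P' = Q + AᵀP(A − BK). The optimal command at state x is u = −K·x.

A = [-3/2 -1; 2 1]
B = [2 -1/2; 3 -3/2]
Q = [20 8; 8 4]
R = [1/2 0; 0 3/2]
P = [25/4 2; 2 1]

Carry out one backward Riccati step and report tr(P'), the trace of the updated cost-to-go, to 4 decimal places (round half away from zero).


27.6540

BᵀP = [18.5000 7.0000; -6.1250 -2.5000]
S = R + BᵀPB = [1/2 0; 0 3/2] + [58.0000 -19.7500; -19.7500 6.8125] = [58.5000 -19.7500; -19.7500 8.3125]
BᵀPA = [-13.7500 -11.5000; 4.1875 3.6250]
K = S⁻¹·BᵀPA = [-0.3284 -0.2494; -0.2764 -0.1565]
A−BK = [-0.9815 -0.5794; 2.5705 1.5135]
AᵀP(A−BK) = [2.7050 1.6008; 1.6008 0.9490]
P' = Q + AᵀP(A−BK) = [22.7050 9.6008; 9.6008 4.9490]
tr(P') = 27.6540


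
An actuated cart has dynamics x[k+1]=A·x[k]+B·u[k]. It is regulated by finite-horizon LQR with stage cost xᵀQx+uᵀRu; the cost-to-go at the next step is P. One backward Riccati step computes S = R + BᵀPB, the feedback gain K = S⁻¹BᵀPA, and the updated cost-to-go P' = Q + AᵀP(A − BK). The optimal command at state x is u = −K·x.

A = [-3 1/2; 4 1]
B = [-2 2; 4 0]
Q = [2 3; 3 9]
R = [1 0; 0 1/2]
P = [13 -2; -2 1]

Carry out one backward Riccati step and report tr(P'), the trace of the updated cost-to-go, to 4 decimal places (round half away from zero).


12.2493

BᵀP = [-34.0000 8.0000; 26.0000 -4.0000]
S = R + BᵀPB = [1 0; 0 1/2] + [100.0000 -68.0000; -68.0000 52.0000] = [101.0000 -68.0000; -68.0000 52.5000]
BᵀPA = [134.0000 -9.0000; -94.0000 9.0000]
K = S⁻¹·BᵀPA = [0.9477 0.2056; -0.5630 0.4377]
A−BK = [0.0214 0.0357; 0.2093 0.1776]
AᵀP(A−BK) = [1.0884 0.0962; 0.0962 0.1608]
P' = Q + AᵀP(A−BK) = [3.0884 3.0962; 3.0962 9.1608]
tr(P') = 12.2493


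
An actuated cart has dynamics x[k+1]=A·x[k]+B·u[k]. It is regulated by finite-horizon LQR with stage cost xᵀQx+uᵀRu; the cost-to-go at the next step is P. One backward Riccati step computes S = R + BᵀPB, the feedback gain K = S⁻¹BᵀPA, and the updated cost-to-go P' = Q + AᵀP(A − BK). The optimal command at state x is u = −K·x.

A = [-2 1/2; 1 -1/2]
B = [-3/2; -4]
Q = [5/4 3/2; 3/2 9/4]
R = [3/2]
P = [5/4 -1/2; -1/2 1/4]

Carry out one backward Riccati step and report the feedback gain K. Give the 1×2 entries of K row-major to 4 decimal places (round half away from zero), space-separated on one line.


-0.2162 0.0811

BᵀP = [0.1250 -0.2500]
S = R + BᵀPB = [3/2] + [0.8125] = [2.3125]
BᵀPA = [-0.5000 0.1875]
K = S⁻¹·BᵀPA = [-0.2162 0.0811]
A−BK = [-2.3243 0.6216; 0.1351 -0.1757]
AᵀP(A−BK) = [7.1419 -2.0845; -2.0845 0.6098]
P' = Q + AᵀP(A−BK) = [8.3919 -0.5845; -0.5845 2.8598]
tr(P') = 11.2517


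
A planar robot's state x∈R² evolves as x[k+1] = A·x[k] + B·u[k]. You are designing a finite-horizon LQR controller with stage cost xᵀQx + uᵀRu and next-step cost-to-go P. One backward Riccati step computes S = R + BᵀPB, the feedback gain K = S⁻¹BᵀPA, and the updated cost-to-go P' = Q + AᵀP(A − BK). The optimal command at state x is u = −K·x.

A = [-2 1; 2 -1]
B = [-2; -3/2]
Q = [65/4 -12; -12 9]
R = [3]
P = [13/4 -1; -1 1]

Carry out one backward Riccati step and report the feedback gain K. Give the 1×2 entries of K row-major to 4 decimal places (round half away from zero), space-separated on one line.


0.8980 -0.4490

BᵀP = [-5.0000 0.5000]
S = R + BᵀPB = [3] + [9.2500] = [12.2500]
BᵀPA = [11.0000 -5.5000]
K = S⁻¹·BᵀPA = [0.8980 -0.4490]
A−BK = [-0.2041 0.1020; 3.3469 -1.6735]
AᵀP(A−BK) = [15.1224 -7.5612; -7.5612 3.7806]
P' = Q + AᵀP(A−BK) = [31.3724 -19.5612; -19.5612 12.7806]
tr(P') = 44.1531


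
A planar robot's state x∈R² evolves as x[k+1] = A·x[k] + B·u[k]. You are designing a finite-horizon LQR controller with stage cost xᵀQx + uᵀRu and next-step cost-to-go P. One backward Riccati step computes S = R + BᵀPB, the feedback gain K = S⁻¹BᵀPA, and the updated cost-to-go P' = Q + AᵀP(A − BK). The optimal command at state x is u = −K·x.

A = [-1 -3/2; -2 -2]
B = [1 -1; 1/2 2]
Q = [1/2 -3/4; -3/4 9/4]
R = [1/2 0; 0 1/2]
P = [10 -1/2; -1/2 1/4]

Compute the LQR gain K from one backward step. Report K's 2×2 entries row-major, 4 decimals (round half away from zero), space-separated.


BᵀP = [9.7500 -0.3750; -11.0000 1.0000]
S = R + BᵀPB = [1/2 0; 0 1/2] + [9.5625 -10.5000; -10.5000 13.0000] = [10.0625 -10.5000; -10.5000 13.5000]
BᵀPA = [-9.0000 -13.8750; 9.0000 14.5000]
K = S⁻¹·BᵀPA = [-1.0549 -1.3700; -0.1538 0.0085]
A−BK = [-0.0989 -0.1215; -1.1648 -1.3321]
AᵀP(A−BK) = [0.8901 1.0934; 1.0934 1.3678]
P' = Q + AᵀP(A−BK) = [1.3901 0.3434; 0.3434 3.6178]
tr(P') = 5.0079

-1.0549 -1.3700 -0.1538 0.0085


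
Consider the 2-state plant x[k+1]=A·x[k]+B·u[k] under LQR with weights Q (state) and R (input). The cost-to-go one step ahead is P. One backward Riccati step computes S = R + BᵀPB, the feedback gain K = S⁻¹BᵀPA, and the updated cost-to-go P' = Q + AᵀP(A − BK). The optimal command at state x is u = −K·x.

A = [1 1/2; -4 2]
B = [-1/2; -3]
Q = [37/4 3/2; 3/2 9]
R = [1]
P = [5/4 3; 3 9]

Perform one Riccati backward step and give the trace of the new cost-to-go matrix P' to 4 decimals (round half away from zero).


20.6634

BᵀP = [-9.6250 -28.5000]
S = R + BᵀPB = [1] + [90.3125] = [91.3125]
BᵀPA = [104.3750 -61.8125]
K = S⁻¹·BᵀPA = [1.1431 -0.6769]
A−BK = [1.5715 0.1615; -0.5708 -0.0308]
AᵀP(A−BK) = [1.9439 -0.7201; -0.7201 0.4695]
P' = Q + AᵀP(A−BK) = [11.1939 0.7799; 0.7799 9.4695]
tr(P') = 20.6634


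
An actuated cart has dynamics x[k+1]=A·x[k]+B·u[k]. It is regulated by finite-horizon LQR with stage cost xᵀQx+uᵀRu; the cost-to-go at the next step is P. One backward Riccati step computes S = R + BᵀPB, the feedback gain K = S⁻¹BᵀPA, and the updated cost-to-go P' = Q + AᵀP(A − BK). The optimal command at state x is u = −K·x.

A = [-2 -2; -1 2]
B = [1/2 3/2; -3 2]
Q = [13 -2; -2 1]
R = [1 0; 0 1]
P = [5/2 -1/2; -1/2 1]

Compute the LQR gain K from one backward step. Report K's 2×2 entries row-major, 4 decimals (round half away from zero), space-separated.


BᵀP = [2.7500 -3.2500; 2.7500 1.2500]
S = R + BᵀPB = [1 0; 0 1] + [11.1250 -2.3750; -2.3750 6.6250] = [12.1250 -2.3750; -2.3750 7.6250]
BᵀPA = [-2.2500 -12.0000; -6.7500 -3.0000]
K = S⁻¹·BᵀPA = [-0.3823 -1.1361; -1.0043 -0.7473]
A−BK = [-0.3024 -0.3110; -0.1382 0.0864]
AᵀP(A−BK) = [1.3607 1.3996; 1.3996 2.1253]
P' = Q + AᵀP(A−BK) = [14.3607 -0.6004; -0.6004 3.1253]
tr(P') = 17.4860

-0.3823 -1.1361 -1.0043 -0.7473


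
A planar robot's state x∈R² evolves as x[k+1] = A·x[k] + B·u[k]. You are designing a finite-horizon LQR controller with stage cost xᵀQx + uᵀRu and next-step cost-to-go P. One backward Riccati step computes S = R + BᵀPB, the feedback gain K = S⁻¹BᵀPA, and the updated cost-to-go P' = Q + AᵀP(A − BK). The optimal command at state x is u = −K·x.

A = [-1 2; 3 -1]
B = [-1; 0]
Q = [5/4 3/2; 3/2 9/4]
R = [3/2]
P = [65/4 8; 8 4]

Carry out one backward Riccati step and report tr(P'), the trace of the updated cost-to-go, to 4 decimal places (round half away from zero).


BᵀP = [-16.2500 -8.0000]
S = R + BᵀPB = [3/2] + [16.2500] = [17.7500]
BᵀPA = [-7.7500 -24.5000]
K = S⁻¹·BᵀPA = [-0.4366 -1.3803]
A−BK = [-1.4366 0.6197; 3.0000 -1.0000]
AᵀP(A−BK) = [0.8662 0.8028; 0.8028 3.1831]
P' = Q + AᵀP(A−BK) = [2.1162 2.3028; 2.3028 5.4331]
tr(P') = 7.5493

7.5493


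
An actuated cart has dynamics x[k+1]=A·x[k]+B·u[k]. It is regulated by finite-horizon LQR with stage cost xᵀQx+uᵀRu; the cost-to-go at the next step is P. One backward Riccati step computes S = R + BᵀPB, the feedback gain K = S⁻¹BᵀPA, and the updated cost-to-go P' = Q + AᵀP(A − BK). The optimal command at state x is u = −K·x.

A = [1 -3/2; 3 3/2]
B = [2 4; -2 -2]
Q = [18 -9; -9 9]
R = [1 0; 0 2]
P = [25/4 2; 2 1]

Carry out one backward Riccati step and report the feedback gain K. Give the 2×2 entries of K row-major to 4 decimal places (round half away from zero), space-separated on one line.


-0.7132 -0.3419 0.8162 -0.1654

BᵀP = [8.5000 2.0000; 21.0000 6.0000]
S = R + BᵀPB = [1 0; 0 2] + [13.0000 30.0000; 30.0000 72.0000] = [14.0000 30.0000; 30.0000 74.0000]
BᵀPA = [14.5000 -9.7500; 39.0000 -22.5000]
K = S⁻¹·BᵀPA = [-0.7132 -0.3419; 0.8162 -0.1654]
A−BK = [-0.8382 -0.1544; 3.2059 0.4853]
AᵀP(A−BK) = [5.7610 0.5349; 0.5349 0.2564]
P' = Q + AᵀP(A−BK) = [23.7610 -8.4651; -8.4651 9.2564]
tr(P') = 33.0175


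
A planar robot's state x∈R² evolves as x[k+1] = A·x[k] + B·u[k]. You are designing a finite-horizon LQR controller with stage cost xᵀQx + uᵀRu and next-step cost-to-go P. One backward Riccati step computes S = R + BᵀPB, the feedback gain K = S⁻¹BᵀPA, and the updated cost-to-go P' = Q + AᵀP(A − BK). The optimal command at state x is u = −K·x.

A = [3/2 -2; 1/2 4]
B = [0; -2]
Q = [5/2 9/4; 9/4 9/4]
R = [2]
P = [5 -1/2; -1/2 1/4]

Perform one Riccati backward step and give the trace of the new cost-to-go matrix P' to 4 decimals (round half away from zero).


41.4583

BᵀP = [1.0000 -0.5000]
S = R + BᵀPB = [2] + [1.0000] = [3.0000]
BᵀPA = [1.2500 -4.0000]
K = S⁻¹·BᵀPA = [0.4167 -1.3333]
A−BK = [1.5000 -2.0000; 1.3333 1.3333]
AᵀP(A−BK) = [10.0417 -15.3333; -15.3333 26.6667]
P' = Q + AᵀP(A−BK) = [12.5417 -13.0833; -13.0833 28.9167]
tr(P') = 41.4583


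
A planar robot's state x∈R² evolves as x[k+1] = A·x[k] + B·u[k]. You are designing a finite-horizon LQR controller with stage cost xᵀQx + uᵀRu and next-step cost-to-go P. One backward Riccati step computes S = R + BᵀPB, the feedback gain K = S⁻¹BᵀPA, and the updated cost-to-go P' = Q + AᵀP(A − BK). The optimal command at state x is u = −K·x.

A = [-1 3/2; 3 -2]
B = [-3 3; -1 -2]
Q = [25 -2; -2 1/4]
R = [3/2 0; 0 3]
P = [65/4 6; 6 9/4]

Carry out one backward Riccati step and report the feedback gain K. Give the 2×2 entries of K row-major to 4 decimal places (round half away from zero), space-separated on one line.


BᵀP = [-54.7500 -20.2500; 36.7500 13.5000]
S = R + BᵀPB = [3/2 0; 0 3] + [184.5000 -123.7500; -123.7500 83.2500] = [186.0000 -123.7500; -123.7500 86.2500]
BᵀPA = [-6.0000 -41.6250; 3.7500 28.1250]
K = S⁻¹·BᵀPA = [-0.0734 -0.1506; -0.0618 0.1100]
A−BK = [-1.0347 0.7181; 2.8031 -1.9305]
AᵀP(A−BK) = [0.2915 -0.1911; -0.1911 0.1998]
P' = Q + AᵀP(A−BK) = [25.2915 -2.1911; -2.1911 0.4498]
tr(P') = 25.7413

-0.0734 -0.1506 -0.0618 0.1100


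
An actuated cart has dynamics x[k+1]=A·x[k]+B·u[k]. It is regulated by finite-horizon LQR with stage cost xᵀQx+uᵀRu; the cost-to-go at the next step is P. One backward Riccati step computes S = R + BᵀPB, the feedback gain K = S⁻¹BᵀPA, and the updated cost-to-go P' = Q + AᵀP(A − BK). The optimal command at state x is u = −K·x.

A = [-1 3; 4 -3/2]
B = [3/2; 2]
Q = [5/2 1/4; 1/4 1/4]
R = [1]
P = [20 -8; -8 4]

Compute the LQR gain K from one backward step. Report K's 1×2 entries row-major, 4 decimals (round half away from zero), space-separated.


BᵀP = [14.0000 -4.0000]
S = R + BᵀPB = [1] + [13.0000] = [14.0000]
BᵀPA = [-30.0000 48.0000]
K = S⁻¹·BᵀPA = [-2.1429 3.4286]
A−BK = [2.2143 -2.1429; 8.2857 -8.3571]
AᵀP(A−BK) = [83.7143 -89.1429; -89.1429 96.4286]
P' = Q + AᵀP(A−BK) = [86.2143 -88.8929; -88.8929 96.6786]
tr(P') = 182.8929

-2.1429 3.4286


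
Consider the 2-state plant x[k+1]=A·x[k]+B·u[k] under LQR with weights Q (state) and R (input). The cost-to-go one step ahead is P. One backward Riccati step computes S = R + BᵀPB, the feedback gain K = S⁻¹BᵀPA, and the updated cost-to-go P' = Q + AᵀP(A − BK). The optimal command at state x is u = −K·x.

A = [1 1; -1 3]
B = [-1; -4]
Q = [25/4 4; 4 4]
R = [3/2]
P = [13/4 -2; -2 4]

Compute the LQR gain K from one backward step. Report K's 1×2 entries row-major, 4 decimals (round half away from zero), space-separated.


0.3555 -0.7062

BᵀP = [4.7500 -14.0000]
S = R + BᵀPB = [3/2] + [51.2500] = [52.7500]
BᵀPA = [18.7500 -37.2500]
K = S⁻¹·BᵀPA = [0.3555 -0.7062]
A−BK = [1.3555 0.2938; 0.4218 0.1754]
AᵀP(A−BK) = [4.5853 0.4905; 0.4905 0.9455]
P' = Q + AᵀP(A−BK) = [10.8353 4.4905; 4.4905 4.9455]
tr(P') = 15.7808


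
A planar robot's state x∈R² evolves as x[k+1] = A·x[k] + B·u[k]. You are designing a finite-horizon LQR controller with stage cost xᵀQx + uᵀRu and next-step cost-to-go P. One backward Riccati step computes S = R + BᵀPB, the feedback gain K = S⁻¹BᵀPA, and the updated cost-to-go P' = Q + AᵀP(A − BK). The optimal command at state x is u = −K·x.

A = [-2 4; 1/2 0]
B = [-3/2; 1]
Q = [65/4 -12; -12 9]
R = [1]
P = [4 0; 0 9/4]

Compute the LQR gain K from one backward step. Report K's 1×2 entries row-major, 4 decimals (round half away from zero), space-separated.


1.0714 -1.9592

BᵀP = [-6.0000 2.2500]
S = R + BᵀPB = [1] + [11.2500] = [12.2500]
BᵀPA = [13.1250 -24.0000]
K = S⁻¹·BᵀPA = [1.0714 -1.9592]
A−BK = [-0.3929 1.0612; -0.5714 1.9592]
AᵀP(A−BK) = [2.5000 -6.2857; -6.2857 16.9796]
P' = Q + AᵀP(A−BK) = [18.7500 -18.2857; -18.2857 25.9796]
tr(P') = 44.7296


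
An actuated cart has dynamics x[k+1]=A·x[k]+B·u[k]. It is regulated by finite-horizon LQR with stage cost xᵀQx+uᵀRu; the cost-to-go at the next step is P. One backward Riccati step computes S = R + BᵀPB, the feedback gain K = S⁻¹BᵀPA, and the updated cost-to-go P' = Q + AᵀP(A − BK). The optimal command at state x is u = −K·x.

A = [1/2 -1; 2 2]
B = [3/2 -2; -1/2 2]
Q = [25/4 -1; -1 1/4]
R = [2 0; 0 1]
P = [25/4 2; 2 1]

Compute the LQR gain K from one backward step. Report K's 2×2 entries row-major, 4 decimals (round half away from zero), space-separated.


0.6559 0.1164 -0.0388 0.4191

BᵀP = [8.3750 2.5000; -8.5000 -2.0000]
S = R + BᵀPB = [2 0; 0 1] + [11.3125 -11.7500; -11.7500 13.0000] = [13.3125 -11.7500; -11.7500 14.0000]
BᵀPA = [9.1875 -3.3750; -8.2500 4.5000]
K = S⁻¹·BᵀPA = [0.6559 0.1164; -0.0388 0.4191]
A−BK = [-0.5614 -0.3364; 2.4056 1.2199]
AᵀP(A−BK) = [3.2164 1.2633; 1.2633 0.7568]
P' = Q + AᵀP(A−BK) = [9.4664 0.2633; 0.2633 1.0068]
tr(P') = 10.4732


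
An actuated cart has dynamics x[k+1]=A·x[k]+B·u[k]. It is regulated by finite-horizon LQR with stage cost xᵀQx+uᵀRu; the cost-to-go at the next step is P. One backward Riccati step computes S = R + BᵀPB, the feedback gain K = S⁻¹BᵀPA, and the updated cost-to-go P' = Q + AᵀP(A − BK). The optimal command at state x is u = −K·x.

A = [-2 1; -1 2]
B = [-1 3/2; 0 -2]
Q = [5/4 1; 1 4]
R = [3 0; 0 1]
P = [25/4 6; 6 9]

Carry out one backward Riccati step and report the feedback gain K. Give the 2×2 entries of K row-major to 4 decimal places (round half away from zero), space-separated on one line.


BᵀP = [-6.2500 -6.0000; -2.6250 -9.0000]
S = R + BᵀPB = [3 0; 0 1] + [6.2500 2.6250; 2.6250 14.0625] = [9.2500 2.6250; 2.6250 15.0625]
BᵀPA = [18.5000 -18.2500; 14.2500 -20.6250]
K = S⁻¹·BᵀPA = [1.8216 -1.6668; 0.6286 -1.0788]
A−BK = [-1.1213 0.9514; 0.2572 -0.1576]
AᵀP(A−BK) = [15.3426 -14.2907; -14.2907 13.5800]
P' = Q + AᵀP(A−BK) = [16.5926 -13.2907; -13.2907 17.5800]
tr(P') = 34.1726

1.8216 -1.6668 0.6286 -1.0788


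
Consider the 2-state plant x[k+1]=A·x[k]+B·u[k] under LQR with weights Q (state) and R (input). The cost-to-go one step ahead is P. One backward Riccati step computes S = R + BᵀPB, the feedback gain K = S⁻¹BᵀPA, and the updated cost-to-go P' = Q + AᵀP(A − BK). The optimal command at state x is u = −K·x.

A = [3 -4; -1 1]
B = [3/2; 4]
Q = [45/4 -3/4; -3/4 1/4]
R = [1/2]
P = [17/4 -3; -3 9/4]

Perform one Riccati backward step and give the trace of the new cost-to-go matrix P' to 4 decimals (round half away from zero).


46.3975

BᵀP = [-5.6250 4.5000]
S = R + BᵀPB = [1/2] + [9.5625] = [10.0625]
BᵀPA = [-21.3750 27.0000]
K = S⁻¹·BᵀPA = [-2.1242 2.6832]
A−BK = [6.1863 -8.0248; 7.4969 -9.7329]
AᵀP(A−BK) = [13.0947 -16.8960; -16.8960 21.8028]
P' = Q + AᵀP(A−BK) = [24.3447 -17.6460; -17.6460 22.0528]
tr(P') = 46.3975


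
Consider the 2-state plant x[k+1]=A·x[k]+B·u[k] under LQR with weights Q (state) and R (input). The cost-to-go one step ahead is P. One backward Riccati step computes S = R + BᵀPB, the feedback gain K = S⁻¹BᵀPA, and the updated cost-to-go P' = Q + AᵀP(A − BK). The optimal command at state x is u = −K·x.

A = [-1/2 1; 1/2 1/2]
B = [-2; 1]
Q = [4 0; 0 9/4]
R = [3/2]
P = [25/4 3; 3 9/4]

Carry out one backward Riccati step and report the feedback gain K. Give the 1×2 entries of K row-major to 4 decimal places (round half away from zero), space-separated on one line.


BᵀP = [-9.5000 -3.7500]
S = R + BᵀPB = [3/2] + [15.2500] = [16.7500]
BᵀPA = [2.8750 -11.3750]
K = S⁻¹·BᵀPA = [0.1716 -0.6791]
A−BK = [-0.1567 -0.3582; 0.3284 1.1791]
AᵀP(A−BK) = [0.1315 0.1399; 0.1399 2.0877]
P' = Q + AᵀP(A−BK) = [4.1315 0.1399; 0.1399 4.3377]
tr(P') = 8.4692

0.1716 -0.6791


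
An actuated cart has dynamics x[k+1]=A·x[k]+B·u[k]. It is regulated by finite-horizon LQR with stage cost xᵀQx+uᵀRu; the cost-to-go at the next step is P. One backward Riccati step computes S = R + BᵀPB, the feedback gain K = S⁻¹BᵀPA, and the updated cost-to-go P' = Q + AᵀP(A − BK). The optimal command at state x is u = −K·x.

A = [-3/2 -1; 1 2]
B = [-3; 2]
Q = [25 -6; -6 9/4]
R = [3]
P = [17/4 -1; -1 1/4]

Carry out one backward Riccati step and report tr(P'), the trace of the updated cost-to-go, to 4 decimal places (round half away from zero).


BᵀP = [-14.7500 3.5000]
S = R + BᵀPB = [3] + [51.2500] = [54.2500]
BᵀPA = [25.6250 21.7500]
K = S⁻¹·BᵀPA = [0.4724 0.4009]
A−BK = [-0.0829 0.2028; 0.0553 1.1982]
AᵀP(A−BK) = [0.7085 0.6014; 0.6014 0.5300]
P' = Q + AᵀP(A−BK) = [25.7085 -5.3986; -5.3986 2.7800]
tr(P') = 28.4885

28.4885


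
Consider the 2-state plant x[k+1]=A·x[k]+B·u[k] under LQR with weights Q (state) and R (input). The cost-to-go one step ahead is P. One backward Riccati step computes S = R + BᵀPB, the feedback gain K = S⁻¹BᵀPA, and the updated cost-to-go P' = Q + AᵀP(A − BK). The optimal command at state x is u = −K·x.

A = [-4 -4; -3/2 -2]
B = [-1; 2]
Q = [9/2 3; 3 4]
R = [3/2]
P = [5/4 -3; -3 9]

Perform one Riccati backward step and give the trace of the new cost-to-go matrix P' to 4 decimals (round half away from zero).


BᵀP = [-7.2500 21.0000]
S = R + BᵀPB = [3/2] + [49.2500] = [50.7500]
BᵀPA = [-2.5000 -13.0000]
K = S⁻¹·BᵀPA = [-0.0493 -0.2562]
A−BK = [-4.0493 -4.2562; -1.4015 -1.4877]
AᵀP(A−BK) = [4.1268 4.3596; 4.3596 4.6700]
P' = Q + AᵀP(A−BK) = [8.6268 7.3596; 7.3596 8.6700]
tr(P') = 17.2968

17.2968


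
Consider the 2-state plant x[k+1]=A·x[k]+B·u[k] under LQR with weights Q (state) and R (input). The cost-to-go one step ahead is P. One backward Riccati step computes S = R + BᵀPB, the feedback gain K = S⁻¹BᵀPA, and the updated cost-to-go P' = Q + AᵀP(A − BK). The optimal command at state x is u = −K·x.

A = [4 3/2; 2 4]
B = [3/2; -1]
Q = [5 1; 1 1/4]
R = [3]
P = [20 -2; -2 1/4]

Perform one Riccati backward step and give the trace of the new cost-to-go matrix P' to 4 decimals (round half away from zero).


24.5541

BᵀP = [32.0000 -3.2500]
S = R + BᵀPB = [3] + [51.2500] = [54.2500]
BᵀPA = [121.5000 35.0000]
K = S⁻¹·BᵀPA = [2.2396 0.6452]
A−BK = [0.6406 0.5323; 4.2396 4.6452]
AᵀP(A−BK) = [16.8848 5.6129; 5.6129 2.4194]
P' = Q + AᵀP(A−BK) = [21.8848 6.6129; 6.6129 2.6694]
tr(P') = 24.5541


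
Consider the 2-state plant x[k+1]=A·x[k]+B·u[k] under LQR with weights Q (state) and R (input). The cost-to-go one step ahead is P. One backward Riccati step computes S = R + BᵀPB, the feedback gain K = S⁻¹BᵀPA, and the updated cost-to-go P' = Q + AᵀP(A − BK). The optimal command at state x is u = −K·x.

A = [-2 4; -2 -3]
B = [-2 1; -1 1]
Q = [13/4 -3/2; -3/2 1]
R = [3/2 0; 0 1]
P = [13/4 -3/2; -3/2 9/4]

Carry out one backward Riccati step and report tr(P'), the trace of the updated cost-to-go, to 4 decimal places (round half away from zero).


BᵀP = [-5.0000 0.7500; 1.7500 0.7500]
S = R + BᵀPB = [3/2 0; 0 1] + [9.2500 -4.2500; -4.2500 2.5000] = [10.7500 -4.2500; -4.2500 3.5000]
BᵀPA = [8.5000 -22.2500; -5.0000 4.7500]
K = S⁻¹·BᵀPA = [0.4345 -2.9489; -0.9010 -2.2236]
A−BK = [-0.2300 0.3259; -0.6645 -3.7252]
AᵀP(A−BK) = [1.8019 4.4473; 4.4473 53.1997]
P' = Q + AᵀP(A−BK) = [5.0519 2.9473; 2.9473 54.1997]
tr(P') = 59.2516

59.2516


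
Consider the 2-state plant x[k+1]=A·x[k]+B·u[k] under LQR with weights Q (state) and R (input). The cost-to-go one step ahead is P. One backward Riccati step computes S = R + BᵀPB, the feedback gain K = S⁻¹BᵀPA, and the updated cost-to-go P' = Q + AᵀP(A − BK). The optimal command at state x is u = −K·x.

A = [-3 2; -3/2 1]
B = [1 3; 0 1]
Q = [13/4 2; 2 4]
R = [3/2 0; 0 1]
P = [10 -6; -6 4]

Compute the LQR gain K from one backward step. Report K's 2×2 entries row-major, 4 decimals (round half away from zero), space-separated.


-0.1463 0.0976 -0.8049 0.5366

BᵀP = [10.0000 -6.0000; 24.0000 -14.0000]
S = R + BᵀPB = [3/2 0; 0 1] + [10.0000 24.0000; 24.0000 58.0000] = [11.5000 24.0000; 24.0000 59.0000]
BᵀPA = [-21.0000 14.0000; -51.0000 34.0000]
K = S⁻¹·BᵀPA = [-0.1463 0.0976; -0.8049 0.5366]
A−BK = [-0.4390 0.2927; -0.6951 0.4634]
AᵀP(A−BK) = [0.8780 -0.5854; -0.5854 0.3902]
P' = Q + AᵀP(A−BK) = [4.1280 1.4146; 1.4146 4.3902]
tr(P') = 8.5183


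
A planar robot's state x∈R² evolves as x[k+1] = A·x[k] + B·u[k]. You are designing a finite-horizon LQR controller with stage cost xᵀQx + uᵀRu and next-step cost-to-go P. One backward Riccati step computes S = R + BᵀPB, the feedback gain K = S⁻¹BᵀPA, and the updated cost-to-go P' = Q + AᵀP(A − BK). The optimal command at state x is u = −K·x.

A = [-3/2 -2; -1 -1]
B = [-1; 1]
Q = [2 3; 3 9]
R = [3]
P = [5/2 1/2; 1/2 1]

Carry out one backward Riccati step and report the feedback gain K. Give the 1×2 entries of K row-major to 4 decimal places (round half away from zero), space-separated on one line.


0.4545 0.6364

BᵀP = [-2.0000 0.5000]
S = R + BᵀPB = [3] + [2.5000] = [5.5000]
BᵀPA = [2.5000 3.5000]
K = S⁻¹·BᵀPA = [0.4545 0.6364]
A−BK = [-1.0455 -1.3636; -1.4545 -1.6364]
AᵀP(A−BK) = [6.9886 8.6591; 8.6591 10.7727]
P' = Q + AᵀP(A−BK) = [8.9886 11.6591; 11.6591 19.7727]
tr(P') = 28.7614


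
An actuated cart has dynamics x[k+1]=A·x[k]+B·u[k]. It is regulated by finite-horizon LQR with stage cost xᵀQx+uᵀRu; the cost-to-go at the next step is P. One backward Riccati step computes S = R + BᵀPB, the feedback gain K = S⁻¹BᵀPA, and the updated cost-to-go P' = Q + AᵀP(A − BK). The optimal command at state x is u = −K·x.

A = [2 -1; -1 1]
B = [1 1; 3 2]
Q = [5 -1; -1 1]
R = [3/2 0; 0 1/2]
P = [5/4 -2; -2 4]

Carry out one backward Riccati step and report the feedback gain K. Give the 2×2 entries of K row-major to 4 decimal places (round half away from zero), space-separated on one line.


BᵀP = [-4.7500 10.0000; -2.7500 6.0000]
S = R + BᵀPB = [3/2 0; 0 1/2] + [25.2500 15.2500; 15.2500 9.2500] = [26.7500 15.2500; 15.2500 9.7500]
BᵀPA = [-19.5000 14.7500; -11.5000 8.7500]
K = S⁻¹·BᵀPA = [-0.5221 0.3673; -0.3628 0.3230]
A−BK = [2.8850 -1.6903; 1.2920 -0.7478]
AᵀP(A−BK) = [2.6460 -1.6239; -1.6239 1.0066]
P' = Q + AᵀP(A−BK) = [7.6460 -2.6239; -2.6239 2.0066]
tr(P') = 9.6527

-0.5221 0.3673 -0.3628 0.3230


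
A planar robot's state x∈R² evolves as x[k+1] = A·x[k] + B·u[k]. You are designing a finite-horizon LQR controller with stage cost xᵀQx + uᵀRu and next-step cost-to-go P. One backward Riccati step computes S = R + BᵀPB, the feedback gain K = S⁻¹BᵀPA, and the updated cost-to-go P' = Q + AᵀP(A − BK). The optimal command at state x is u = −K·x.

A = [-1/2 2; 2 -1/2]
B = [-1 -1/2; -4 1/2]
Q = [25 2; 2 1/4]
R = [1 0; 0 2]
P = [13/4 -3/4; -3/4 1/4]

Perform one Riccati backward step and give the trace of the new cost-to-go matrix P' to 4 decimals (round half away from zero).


36.2115

BᵀP = [-0.2500 -0.2500; -2.0000 0.5000]
S = R + BᵀPB = [1 0; 0 2] + [1.2500 0.0000; 0.0000 1.2500] = [2.2500 0.0000; 0.0000 3.2500]
BᵀPA = [-0.3750 -0.3750; 2.0000 -4.2500]
K = S⁻¹·BᵀPA = [-0.1667 -0.1667; 0.6154 -1.3077]
A−BK = [-0.3590 1.1795; 1.0256 -0.5128]
AᵀP(A−BK) = [2.0192 -4.1346; -4.1346 8.9423]
P' = Q + AᵀP(A−BK) = [27.0192 -2.1346; -2.1346 9.1923]
tr(P') = 36.2115


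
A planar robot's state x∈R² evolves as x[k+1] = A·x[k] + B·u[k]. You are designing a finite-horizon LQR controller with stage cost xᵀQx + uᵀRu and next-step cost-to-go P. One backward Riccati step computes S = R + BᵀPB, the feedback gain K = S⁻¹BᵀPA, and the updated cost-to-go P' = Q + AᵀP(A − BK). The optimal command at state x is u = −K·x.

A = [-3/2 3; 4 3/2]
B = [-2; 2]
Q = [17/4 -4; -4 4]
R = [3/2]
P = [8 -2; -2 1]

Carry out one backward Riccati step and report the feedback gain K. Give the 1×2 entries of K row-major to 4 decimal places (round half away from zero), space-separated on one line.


1.0093 -0.9533

BᵀP = [-20.0000 6.0000]
S = R + BᵀPB = [3/2] + [52.0000] = [53.5000]
BᵀPA = [54.0000 -51.0000]
K = S⁻¹·BᵀPA = [1.0093 -0.9533]
A−BK = [0.5187 1.0935; 1.9813 3.4065]
AᵀP(A−BK) = [3.4953 1.9766; 1.9766 7.6332]
P' = Q + AᵀP(A−BK) = [7.7453 -2.0234; -2.0234 11.6332]
tr(P') = 19.3785


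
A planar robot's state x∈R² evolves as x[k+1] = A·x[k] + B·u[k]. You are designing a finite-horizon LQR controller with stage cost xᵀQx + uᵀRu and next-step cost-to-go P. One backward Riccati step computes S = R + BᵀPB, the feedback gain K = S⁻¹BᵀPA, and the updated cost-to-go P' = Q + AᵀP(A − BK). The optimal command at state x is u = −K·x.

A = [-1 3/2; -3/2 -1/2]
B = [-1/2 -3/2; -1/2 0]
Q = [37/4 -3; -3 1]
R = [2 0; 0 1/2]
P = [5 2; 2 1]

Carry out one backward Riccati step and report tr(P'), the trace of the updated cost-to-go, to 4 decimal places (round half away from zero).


BᵀP = [-3.5000 -1.5000; -7.5000 -3.0000]
S = R + BᵀPB = [2 0; 0 1/2] + [2.5000 5.2500; 5.2500 11.2500] = [4.5000 5.2500; 5.2500 11.7500]
BᵀPA = [5.7500 -4.5000; 12.0000 -9.7500]
K = S⁻¹·BᵀPA = [0.1802 -0.0667; 0.9407 -0.8000]
A−BK = [0.5012 0.2667; -1.4099 -0.5333]
AᵀP(A−BK) = [0.9247 -0.2667; -0.2667 0.4000]
P' = Q + AᵀP(A−BK) = [10.1747 -3.2667; -3.2667 1.4000]
tr(P') = 11.5747

11.5747


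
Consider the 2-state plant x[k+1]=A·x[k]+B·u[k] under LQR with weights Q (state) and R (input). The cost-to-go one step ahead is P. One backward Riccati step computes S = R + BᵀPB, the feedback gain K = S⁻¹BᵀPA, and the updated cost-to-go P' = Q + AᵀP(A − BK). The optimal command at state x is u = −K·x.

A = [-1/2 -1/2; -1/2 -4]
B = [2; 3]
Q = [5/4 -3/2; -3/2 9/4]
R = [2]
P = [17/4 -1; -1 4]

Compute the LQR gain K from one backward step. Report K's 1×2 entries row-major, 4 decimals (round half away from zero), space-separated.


-0.1802 -0.9942

BᵀP = [5.5000 10.0000]
S = R + BᵀPB = [2] + [41.0000] = [43.0000]
BᵀPA = [-7.7500 -42.7500]
K = S⁻¹·BᵀPA = [-0.1802 -0.9942]
A−BK = [-0.1395 1.4884; 0.0407 -1.0174]
AᵀP(A−BK) = [0.1657 -0.8924; -0.8924 18.5610]
P' = Q + AᵀP(A−BK) = [1.4157 -2.3924; -2.3924 20.8110]
tr(P') = 22.2267


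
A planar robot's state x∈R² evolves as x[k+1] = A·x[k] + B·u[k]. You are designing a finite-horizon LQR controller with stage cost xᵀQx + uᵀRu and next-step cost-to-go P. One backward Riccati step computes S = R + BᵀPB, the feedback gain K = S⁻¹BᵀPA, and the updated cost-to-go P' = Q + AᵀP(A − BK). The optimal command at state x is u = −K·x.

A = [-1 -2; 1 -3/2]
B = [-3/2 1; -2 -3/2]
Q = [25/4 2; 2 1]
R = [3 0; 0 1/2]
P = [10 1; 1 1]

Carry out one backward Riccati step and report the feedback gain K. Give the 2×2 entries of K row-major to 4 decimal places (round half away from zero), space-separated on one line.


0.1244 0.9216 -0.7732 -0.5560

BᵀP = [-17.0000 -3.5000; 8.5000 -0.5000]
S = R + BᵀPB = [3 0; 0 1/2] + [32.5000 -11.7500; -11.7500 9.2500] = [35.5000 -11.7500; -11.7500 9.7500]
BᵀPA = [13.5000 39.2500; -9.0000 -16.2500]
K = S⁻¹·BᵀPA = [0.1244 0.9216; -0.7732 -0.5560]
A−BK = [-0.0403 -0.0616; 0.0889 -0.4908]
AᵀP(A−BK) = [0.3623 0.5542; 0.5542 3.0419]
P' = Q + AᵀP(A−BK) = [6.6123 2.5542; 2.5542 4.0419]
tr(P') = 10.6542


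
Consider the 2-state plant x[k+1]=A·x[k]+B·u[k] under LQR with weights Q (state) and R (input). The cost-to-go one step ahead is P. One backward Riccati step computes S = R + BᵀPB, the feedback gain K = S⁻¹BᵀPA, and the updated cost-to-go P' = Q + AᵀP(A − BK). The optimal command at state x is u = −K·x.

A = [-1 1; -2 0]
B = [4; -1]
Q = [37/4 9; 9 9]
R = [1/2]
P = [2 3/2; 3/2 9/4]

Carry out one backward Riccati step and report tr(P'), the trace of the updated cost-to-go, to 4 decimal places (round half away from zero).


26.7775

BᵀP = [6.5000 3.7500]
S = R + BᵀPB = [1/2] + [22.2500] = [22.7500]
BᵀPA = [-14.0000 6.5000]
K = S⁻¹·BᵀPA = [-0.6154 0.2857]
A−BK = [1.4615 -0.1429; -2.6154 0.2857]
AᵀP(A−BK) = [8.3846 -1.0000; -1.0000 0.1429]
P' = Q + AᵀP(A−BK) = [17.6346 8.0000; 8.0000 9.1429]
tr(P') = 26.7775


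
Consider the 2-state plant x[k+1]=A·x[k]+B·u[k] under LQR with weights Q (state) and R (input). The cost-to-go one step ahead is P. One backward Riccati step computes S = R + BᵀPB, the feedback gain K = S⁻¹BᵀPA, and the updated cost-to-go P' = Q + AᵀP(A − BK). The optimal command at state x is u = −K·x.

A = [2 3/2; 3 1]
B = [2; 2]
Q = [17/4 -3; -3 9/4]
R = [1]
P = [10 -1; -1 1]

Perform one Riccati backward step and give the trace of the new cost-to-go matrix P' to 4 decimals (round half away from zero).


9.2703

BᵀP = [18.0000 0.0000]
S = R + BᵀPB = [1] + [36.0000] = [37.0000]
BᵀPA = [36.0000 27.0000]
K = S⁻¹·BᵀPA = [0.9730 0.7297]
A−BK = [0.0541 0.0405; 1.0541 -0.4595]
AᵀP(A−BK) = [1.9730 0.2297; 0.2297 0.7973]
P' = Q + AᵀP(A−BK) = [6.2230 -2.7703; -2.7703 3.0473]
tr(P') = 9.2703
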